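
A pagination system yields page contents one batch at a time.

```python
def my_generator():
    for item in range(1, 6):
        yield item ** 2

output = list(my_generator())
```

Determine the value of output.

Step 1: For each item in range(1, 6), yield item**2:
  item=1: yield 1**2 = 1
  item=2: yield 2**2 = 4
  item=3: yield 3**2 = 9
  item=4: yield 4**2 = 16
  item=5: yield 5**2 = 25
Therefore output = [1, 4, 9, 16, 25].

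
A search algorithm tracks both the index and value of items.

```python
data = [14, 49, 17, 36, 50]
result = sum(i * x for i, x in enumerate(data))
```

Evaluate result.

Step 1: Compute i * x for each (i, x) in enumerate([14, 49, 17, 36, 50]):
  i=0, x=14: 0*14 = 0
  i=1, x=49: 1*49 = 49
  i=2, x=17: 2*17 = 34
  i=3, x=36: 3*36 = 108
  i=4, x=50: 4*50 = 200
Step 2: sum = 0 + 49 + 34 + 108 + 200 = 391.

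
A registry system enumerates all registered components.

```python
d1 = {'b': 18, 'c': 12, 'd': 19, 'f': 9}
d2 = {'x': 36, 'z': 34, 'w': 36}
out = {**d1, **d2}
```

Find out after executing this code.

Step 1: Merge d1 and d2 (d2 values override on key conflicts).
Step 2: d1 has keys ['b', 'c', 'd', 'f'], d2 has keys ['x', 'z', 'w'].
Therefore out = {'b': 18, 'c': 12, 'd': 19, 'f': 9, 'x': 36, 'z': 34, 'w': 36}.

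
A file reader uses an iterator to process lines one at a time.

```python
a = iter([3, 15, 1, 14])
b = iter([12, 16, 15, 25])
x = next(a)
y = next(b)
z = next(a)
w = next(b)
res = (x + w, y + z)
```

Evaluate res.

Step 1: a iterates [3, 15, 1, 14], b iterates [12, 16, 15, 25].
Step 2: x = next(a) = 3, y = next(b) = 12.
Step 3: z = next(a) = 15, w = next(b) = 16.
Step 4: res = (3 + 16, 12 + 15) = (19, 27).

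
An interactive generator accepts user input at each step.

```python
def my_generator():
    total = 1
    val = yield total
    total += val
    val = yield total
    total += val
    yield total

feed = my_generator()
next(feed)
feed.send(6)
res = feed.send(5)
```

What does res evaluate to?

Step 1: next() -> yield total=1.
Step 2: send(6) -> val=6, total = 1+6 = 7, yield 7.
Step 3: send(5) -> val=5, total = 7+5 = 12, yield 12.
Therefore res = 12.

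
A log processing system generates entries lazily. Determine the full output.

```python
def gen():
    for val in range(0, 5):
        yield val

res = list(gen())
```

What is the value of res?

Step 1: The generator yields each value from range(0, 5).
Step 2: list() consumes all yields: [0, 1, 2, 3, 4].
Therefore res = [0, 1, 2, 3, 4].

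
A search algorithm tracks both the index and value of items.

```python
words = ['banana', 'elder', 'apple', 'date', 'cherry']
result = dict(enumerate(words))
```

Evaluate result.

Step 1: enumerate pairs indices with words:
  0 -> 'banana'
  1 -> 'elder'
  2 -> 'apple'
  3 -> 'date'
  4 -> 'cherry'
Therefore result = {0: 'banana', 1: 'elder', 2: 'apple', 3: 'date', 4: 'cherry'}.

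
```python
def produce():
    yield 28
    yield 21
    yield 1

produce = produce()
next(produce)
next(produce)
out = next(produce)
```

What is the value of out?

Step 1: produce() creates a generator.
Step 2: next(produce) yields 28 (consumed and discarded).
Step 3: next(produce) yields 21 (consumed and discarded).
Step 4: next(produce) yields 1, assigned to out.
Therefore out = 1.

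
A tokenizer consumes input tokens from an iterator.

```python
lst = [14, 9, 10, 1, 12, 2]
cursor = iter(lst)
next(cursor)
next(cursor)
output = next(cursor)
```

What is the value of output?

Step 1: Create iterator over [14, 9, 10, 1, 12, 2].
Step 2: next() consumes 14.
Step 3: next() consumes 9.
Step 4: next() returns 10.
Therefore output = 10.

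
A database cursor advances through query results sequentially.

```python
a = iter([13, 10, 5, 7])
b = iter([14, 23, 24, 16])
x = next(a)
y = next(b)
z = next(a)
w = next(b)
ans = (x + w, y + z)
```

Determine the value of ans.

Step 1: a iterates [13, 10, 5, 7], b iterates [14, 23, 24, 16].
Step 2: x = next(a) = 13, y = next(b) = 14.
Step 3: z = next(a) = 10, w = next(b) = 23.
Step 4: ans = (13 + 23, 14 + 10) = (36, 24).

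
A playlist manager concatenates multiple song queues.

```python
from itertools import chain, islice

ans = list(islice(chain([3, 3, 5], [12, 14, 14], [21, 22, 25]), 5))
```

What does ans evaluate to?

Step 1: chain([3, 3, 5], [12, 14, 14], [21, 22, 25]) = [3, 3, 5, 12, 14, 14, 21, 22, 25].
Step 2: islice takes first 5 elements: [3, 3, 5, 12, 14].
Therefore ans = [3, 3, 5, 12, 14].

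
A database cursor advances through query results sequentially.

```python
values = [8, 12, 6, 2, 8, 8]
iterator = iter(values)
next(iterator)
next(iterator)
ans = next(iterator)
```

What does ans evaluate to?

Step 1: Create iterator over [8, 12, 6, 2, 8, 8].
Step 2: next() consumes 8.
Step 3: next() consumes 12.
Step 4: next() returns 6.
Therefore ans = 6.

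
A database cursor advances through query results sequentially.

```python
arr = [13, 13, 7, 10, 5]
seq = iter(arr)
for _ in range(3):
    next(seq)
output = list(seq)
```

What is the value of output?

Step 1: Create iterator over [13, 13, 7, 10, 5].
Step 2: Advance 3 positions (consuming [13, 13, 7]).
Step 3: list() collects remaining elements: [10, 5].
Therefore output = [10, 5].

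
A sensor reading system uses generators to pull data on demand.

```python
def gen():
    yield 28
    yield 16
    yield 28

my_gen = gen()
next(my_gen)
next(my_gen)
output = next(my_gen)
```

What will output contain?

Step 1: gen() creates a generator.
Step 2: next(my_gen) yields 28 (consumed and discarded).
Step 3: next(my_gen) yields 16 (consumed and discarded).
Step 4: next(my_gen) yields 28, assigned to output.
Therefore output = 28.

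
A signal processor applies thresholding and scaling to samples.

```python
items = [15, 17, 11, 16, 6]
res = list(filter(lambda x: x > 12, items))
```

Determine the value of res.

Step 1: Filter elements > 12:
  15: kept
  17: kept
  11: removed
  16: kept
  6: removed
Therefore res = [15, 17, 16].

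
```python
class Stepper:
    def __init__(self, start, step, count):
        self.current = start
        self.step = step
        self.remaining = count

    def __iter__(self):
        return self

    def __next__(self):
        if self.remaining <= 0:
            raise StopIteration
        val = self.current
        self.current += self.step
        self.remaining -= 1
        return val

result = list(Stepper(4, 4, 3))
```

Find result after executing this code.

Step 1: Stepper starts at 4, increments by 4, for 3 steps:
  Yield 4, then current += 4
  Yield 8, then current += 4
  Yield 12, then current += 4
Therefore result = [4, 8, 12].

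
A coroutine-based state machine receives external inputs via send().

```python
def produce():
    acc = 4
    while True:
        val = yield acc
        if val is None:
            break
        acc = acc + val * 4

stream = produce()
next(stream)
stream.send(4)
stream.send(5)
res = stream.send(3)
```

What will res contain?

Step 1: next() -> yield acc=4.
Step 2: send(4) -> val=4, acc = 4 + 4*4 = 20, yield 20.
Step 3: send(5) -> val=5, acc = 20 + 5*4 = 40, yield 40.
Step 4: send(3) -> val=3, acc = 40 + 3*4 = 52, yield 52.
Therefore res = 52.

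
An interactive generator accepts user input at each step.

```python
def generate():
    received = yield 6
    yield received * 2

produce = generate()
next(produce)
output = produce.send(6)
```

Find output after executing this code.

Step 1: next(produce) advances to first yield, producing 6.
Step 2: send(6) resumes, received = 6.
Step 3: yield received * 2 = 6 * 2 = 12.
Therefore output = 12.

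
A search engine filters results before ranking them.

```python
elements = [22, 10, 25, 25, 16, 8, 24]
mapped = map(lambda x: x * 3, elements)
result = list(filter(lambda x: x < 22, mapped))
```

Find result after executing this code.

Step 1: Map x * 3:
  22 -> 66
  10 -> 30
  25 -> 75
  25 -> 75
  16 -> 48
  8 -> 24
  24 -> 72
Step 2: Filter for < 22:
  66: removed
  30: removed
  75: removed
  75: removed
  48: removed
  24: removed
  72: removed
Therefore result = [].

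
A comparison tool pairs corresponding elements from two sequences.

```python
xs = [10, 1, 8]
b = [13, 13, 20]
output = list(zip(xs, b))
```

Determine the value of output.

Step 1: zip pairs elements at same index:
  Index 0: (10, 13)
  Index 1: (1, 13)
  Index 2: (8, 20)
Therefore output = [(10, 13), (1, 13), (8, 20)].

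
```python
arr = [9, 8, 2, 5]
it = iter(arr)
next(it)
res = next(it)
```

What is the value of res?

Step 1: Create iterator over [9, 8, 2, 5].
Step 2: next() consumes 9.
Step 3: next() returns 8.
Therefore res = 8.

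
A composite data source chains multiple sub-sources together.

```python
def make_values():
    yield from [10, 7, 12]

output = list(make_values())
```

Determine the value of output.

Step 1: yield from delegates to the iterable, yielding each element.
Step 2: Collected values: [10, 7, 12].
Therefore output = [10, 7, 12].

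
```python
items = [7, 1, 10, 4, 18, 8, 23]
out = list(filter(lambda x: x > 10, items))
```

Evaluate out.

Step 1: Filter elements > 10:
  7: removed
  1: removed
  10: removed
  4: removed
  18: kept
  8: removed
  23: kept
Therefore out = [18, 23].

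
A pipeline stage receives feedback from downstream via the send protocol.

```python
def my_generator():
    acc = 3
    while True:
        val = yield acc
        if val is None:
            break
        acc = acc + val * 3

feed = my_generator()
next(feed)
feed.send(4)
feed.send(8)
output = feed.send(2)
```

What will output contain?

Step 1: next() -> yield acc=3.
Step 2: send(4) -> val=4, acc = 3 + 4*3 = 15, yield 15.
Step 3: send(8) -> val=8, acc = 15 + 8*3 = 39, yield 39.
Step 4: send(2) -> val=2, acc = 39 + 2*3 = 45, yield 45.
Therefore output = 45.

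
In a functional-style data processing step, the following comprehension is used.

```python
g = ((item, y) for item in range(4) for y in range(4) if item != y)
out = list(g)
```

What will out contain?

Step 1: Nested generator over range(4) x range(4) where item != y:
  (0, 0): excluded (item == y)
  (0, 1): included
  (0, 2): included
  (0, 3): included
  (1, 0): included
  (1, 1): excluded (item == y)
  (1, 2): included
  (1, 3): included
  (2, 0): included
  (2, 1): included
  (2, 2): excluded (item == y)
  (2, 3): included
  (3, 0): included
  (3, 1): included
  (3, 2): included
  (3, 3): excluded (item == y)
Therefore out = [(0, 1), (0, 2), (0, 3), (1, 0), (1, 2), (1, 3), (2, 0), (2, 1), (2, 3), (3, 0), (3, 1), (3, 2)].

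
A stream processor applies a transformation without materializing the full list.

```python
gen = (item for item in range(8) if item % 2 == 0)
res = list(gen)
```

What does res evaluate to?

Step 1: Filter range(8) keeping only even values:
  item=0: even, included
  item=1: odd, excluded
  item=2: even, included
  item=3: odd, excluded
  item=4: even, included
  item=5: odd, excluded
  item=6: even, included
  item=7: odd, excluded
Therefore res = [0, 2, 4, 6].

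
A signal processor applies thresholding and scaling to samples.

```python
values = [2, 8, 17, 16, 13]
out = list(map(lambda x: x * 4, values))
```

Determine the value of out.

Step 1: Apply lambda x: x * 4 to each element:
  2 -> 8
  8 -> 32
  17 -> 68
  16 -> 64
  13 -> 52
Therefore out = [8, 32, 68, 64, 52].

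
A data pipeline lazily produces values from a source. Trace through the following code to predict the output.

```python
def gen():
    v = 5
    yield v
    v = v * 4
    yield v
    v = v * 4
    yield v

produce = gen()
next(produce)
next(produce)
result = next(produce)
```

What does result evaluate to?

Step 1: Trace through generator execution:
  Yield 1: v starts at 5, yield 5
  Yield 2: v = 5 * 4 = 20, yield 20
  Yield 3: v = 20 * 4 = 80, yield 80
Step 2: First next() gets 5, second next() gets the second value, third next() yields 80.
Therefore result = 80.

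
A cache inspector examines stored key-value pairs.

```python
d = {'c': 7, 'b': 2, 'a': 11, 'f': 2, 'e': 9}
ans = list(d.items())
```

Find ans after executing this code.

Step 1: d.items() returns (key, value) pairs in insertion order.
Therefore ans = [('c', 7), ('b', 2), ('a', 11), ('f', 2), ('e', 9)].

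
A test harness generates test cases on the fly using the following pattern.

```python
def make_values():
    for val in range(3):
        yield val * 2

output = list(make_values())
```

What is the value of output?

Step 1: For each val in range(3), yield val * 2:
  val=0: yield 0 * 2 = 0
  val=1: yield 1 * 2 = 2
  val=2: yield 2 * 2 = 4
Therefore output = [0, 2, 4].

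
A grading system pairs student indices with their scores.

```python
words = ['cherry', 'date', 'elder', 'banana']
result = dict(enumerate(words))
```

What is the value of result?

Step 1: enumerate pairs indices with words:
  0 -> 'cherry'
  1 -> 'date'
  2 -> 'elder'
  3 -> 'banana'
Therefore result = {0: 'cherry', 1: 'date', 2: 'elder', 3: 'banana'}.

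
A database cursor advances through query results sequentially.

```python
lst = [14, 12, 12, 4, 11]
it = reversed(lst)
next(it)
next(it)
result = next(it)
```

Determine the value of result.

Step 1: reversed([14, 12, 12, 4, 11]) gives iterator: [11, 4, 12, 12, 14].
Step 2: First next() = 11, second next() = 4.
Step 3: Third next() = 12.
Therefore result = 12.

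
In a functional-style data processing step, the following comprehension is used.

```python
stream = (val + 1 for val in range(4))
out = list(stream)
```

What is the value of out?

Step 1: For each val in range(4), compute val+1:
  val=0: 0+1 = 1
  val=1: 1+1 = 2
  val=2: 2+1 = 3
  val=3: 3+1 = 4
Therefore out = [1, 2, 3, 4].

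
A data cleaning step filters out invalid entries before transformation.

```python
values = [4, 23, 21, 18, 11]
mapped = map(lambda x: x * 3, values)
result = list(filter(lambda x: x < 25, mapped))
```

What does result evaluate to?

Step 1: Map x * 3:
  4 -> 12
  23 -> 69
  21 -> 63
  18 -> 54
  11 -> 33
Step 2: Filter for < 25:
  12: kept
  69: removed
  63: removed
  54: removed
  33: removed
Therefore result = [12].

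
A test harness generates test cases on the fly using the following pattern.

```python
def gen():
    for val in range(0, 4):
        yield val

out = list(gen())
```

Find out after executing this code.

Step 1: The generator yields each value from range(0, 4).
Step 2: list() consumes all yields: [0, 1, 2, 3].
Therefore out = [0, 1, 2, 3].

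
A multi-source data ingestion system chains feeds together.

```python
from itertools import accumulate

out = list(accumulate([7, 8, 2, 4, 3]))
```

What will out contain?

Step 1: accumulate computes running sums:
  + 7 = 7
  + 8 = 15
  + 2 = 17
  + 4 = 21
  + 3 = 24
Therefore out = [7, 15, 17, 21, 24].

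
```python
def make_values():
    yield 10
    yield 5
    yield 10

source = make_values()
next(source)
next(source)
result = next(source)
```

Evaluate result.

Step 1: make_values() creates a generator.
Step 2: next(source) yields 10 (consumed and discarded).
Step 3: next(source) yields 5 (consumed and discarded).
Step 4: next(source) yields 10, assigned to result.
Therefore result = 10.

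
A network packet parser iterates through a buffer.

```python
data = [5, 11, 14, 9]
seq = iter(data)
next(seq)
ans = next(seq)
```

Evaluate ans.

Step 1: Create iterator over [5, 11, 14, 9].
Step 2: next() consumes 5.
Step 3: next() returns 11.
Therefore ans = 11.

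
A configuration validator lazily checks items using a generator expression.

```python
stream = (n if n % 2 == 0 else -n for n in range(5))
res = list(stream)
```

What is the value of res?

Step 1: For each n in range(5), yield n if even, else -n:
  n=0: even, yield 0
  n=1: odd, yield -1
  n=2: even, yield 2
  n=3: odd, yield -3
  n=4: even, yield 4
Therefore res = [0, -1, 2, -3, 4].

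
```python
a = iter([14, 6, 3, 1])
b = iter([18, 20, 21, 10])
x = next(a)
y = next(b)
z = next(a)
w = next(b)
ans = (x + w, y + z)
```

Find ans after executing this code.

Step 1: a iterates [14, 6, 3, 1], b iterates [18, 20, 21, 10].
Step 2: x = next(a) = 14, y = next(b) = 18.
Step 3: z = next(a) = 6, w = next(b) = 20.
Step 4: ans = (14 + 20, 18 + 6) = (34, 24).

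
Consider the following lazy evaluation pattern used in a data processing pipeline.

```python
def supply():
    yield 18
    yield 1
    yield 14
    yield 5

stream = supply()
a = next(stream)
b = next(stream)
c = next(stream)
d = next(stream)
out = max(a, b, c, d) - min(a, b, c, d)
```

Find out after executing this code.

Step 1: Create generator and consume all values:
  a = next(stream) = 18
  b = next(stream) = 1
  c = next(stream) = 14
  d = next(stream) = 5
Step 2: max = 18, min = 1, out = 18 - 1 = 17.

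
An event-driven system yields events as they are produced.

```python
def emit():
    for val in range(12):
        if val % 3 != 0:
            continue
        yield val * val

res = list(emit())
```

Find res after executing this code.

Step 1: Only yield val**2 when val is divisible by 3:
  val=0: 0 % 3 == 0, yield 0**2 = 0
  val=3: 3 % 3 == 0, yield 3**2 = 9
  val=6: 6 % 3 == 0, yield 6**2 = 36
  val=9: 9 % 3 == 0, yield 9**2 = 81
Therefore res = [0, 9, 36, 81].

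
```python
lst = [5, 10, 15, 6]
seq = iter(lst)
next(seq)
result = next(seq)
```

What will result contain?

Step 1: Create iterator over [5, 10, 15, 6].
Step 2: next() consumes 5.
Step 3: next() returns 10.
Therefore result = 10.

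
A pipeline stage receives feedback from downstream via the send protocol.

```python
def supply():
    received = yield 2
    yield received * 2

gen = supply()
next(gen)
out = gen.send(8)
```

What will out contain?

Step 1: next(gen) advances to first yield, producing 2.
Step 2: send(8) resumes, received = 8.
Step 3: yield received * 2 = 8 * 2 = 16.
Therefore out = 16.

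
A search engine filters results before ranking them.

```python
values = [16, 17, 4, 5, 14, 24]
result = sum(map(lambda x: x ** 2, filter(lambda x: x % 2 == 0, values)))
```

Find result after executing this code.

Step 1: Filter even numbers from [16, 17, 4, 5, 14, 24]: [16, 4, 14, 24]
Step 2: Square each: [256, 16, 196, 576]
Step 3: Sum = 1044.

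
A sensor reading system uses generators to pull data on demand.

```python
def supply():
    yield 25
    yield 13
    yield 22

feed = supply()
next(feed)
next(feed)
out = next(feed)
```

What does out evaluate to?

Step 1: supply() creates a generator.
Step 2: next(feed) yields 25 (consumed and discarded).
Step 3: next(feed) yields 13 (consumed and discarded).
Step 4: next(feed) yields 22, assigned to out.
Therefore out = 22.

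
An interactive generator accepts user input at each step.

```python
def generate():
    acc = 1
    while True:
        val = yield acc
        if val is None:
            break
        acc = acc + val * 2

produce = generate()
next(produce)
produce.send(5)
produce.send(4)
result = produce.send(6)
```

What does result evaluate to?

Step 1: next() -> yield acc=1.
Step 2: send(5) -> val=5, acc = 1 + 5*2 = 11, yield 11.
Step 3: send(4) -> val=4, acc = 11 + 4*2 = 19, yield 19.
Step 4: send(6) -> val=6, acc = 19 + 6*2 = 31, yield 31.
Therefore result = 31.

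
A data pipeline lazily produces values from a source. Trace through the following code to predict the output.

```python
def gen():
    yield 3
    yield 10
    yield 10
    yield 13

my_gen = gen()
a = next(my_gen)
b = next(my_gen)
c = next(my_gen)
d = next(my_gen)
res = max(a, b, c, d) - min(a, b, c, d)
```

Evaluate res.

Step 1: Create generator and consume all values:
  a = next(my_gen) = 3
  b = next(my_gen) = 10
  c = next(my_gen) = 10
  d = next(my_gen) = 13
Step 2: max = 13, min = 3, res = 13 - 3 = 10.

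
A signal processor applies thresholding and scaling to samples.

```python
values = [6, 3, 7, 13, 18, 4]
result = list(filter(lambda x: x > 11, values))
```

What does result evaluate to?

Step 1: Filter elements > 11:
  6: removed
  3: removed
  7: removed
  13: kept
  18: kept
  4: removed
Therefore result = [13, 18].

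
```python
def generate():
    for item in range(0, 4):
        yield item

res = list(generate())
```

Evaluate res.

Step 1: The generator yields each value from range(0, 4).
Step 2: list() consumes all yields: [0, 1, 2, 3].
Therefore res = [0, 1, 2, 3].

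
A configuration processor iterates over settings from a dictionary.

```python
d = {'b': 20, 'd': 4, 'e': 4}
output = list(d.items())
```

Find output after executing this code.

Step 1: d.items() returns (key, value) pairs in insertion order.
Therefore output = [('b', 20), ('d', 4), ('e', 4)].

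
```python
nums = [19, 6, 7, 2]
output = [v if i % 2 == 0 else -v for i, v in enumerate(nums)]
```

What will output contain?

Step 1: For each (i, v), keep v if i is even, negate if odd:
  i=0 (even): keep 19
  i=1 (odd): negate to -6
  i=2 (even): keep 7
  i=3 (odd): negate to -2
Therefore output = [19, -6, 7, -2].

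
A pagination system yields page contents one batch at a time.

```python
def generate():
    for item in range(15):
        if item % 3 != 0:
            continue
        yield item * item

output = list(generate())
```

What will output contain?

Step 1: Only yield item**2 when item is divisible by 3:
  item=0: 0 % 3 == 0, yield 0**2 = 0
  item=3: 3 % 3 == 0, yield 3**2 = 9
  item=6: 6 % 3 == 0, yield 6**2 = 36
  item=9: 9 % 3 == 0, yield 9**2 = 81
  item=12: 12 % 3 == 0, yield 12**2 = 144
Therefore output = [0, 9, 36, 81, 144].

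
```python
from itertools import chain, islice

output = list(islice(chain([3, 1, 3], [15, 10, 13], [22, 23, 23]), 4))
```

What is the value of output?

Step 1: chain([3, 1, 3], [15, 10, 13], [22, 23, 23]) = [3, 1, 3, 15, 10, 13, 22, 23, 23].
Step 2: islice takes first 4 elements: [3, 1, 3, 15].
Therefore output = [3, 1, 3, 15].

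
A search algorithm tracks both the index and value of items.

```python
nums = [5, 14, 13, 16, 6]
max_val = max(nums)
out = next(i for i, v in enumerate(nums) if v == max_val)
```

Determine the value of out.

Step 1: max([5, 14, 13, 16, 6]) = 16.
Step 2: Find first index where value == 16:
  Index 0: 5 != 16
  Index 1: 14 != 16
  Index 2: 13 != 16
  Index 3: 16 == 16, found!
Therefore out = 3.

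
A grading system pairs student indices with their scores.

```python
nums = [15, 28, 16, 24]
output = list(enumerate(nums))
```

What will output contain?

Step 1: enumerate pairs each element with its index:
  (0, 15)
  (1, 28)
  (2, 16)
  (3, 24)
Therefore output = [(0, 15), (1, 28), (2, 16), (3, 24)].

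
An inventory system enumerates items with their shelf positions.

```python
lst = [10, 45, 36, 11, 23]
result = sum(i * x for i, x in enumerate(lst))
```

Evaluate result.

Step 1: Compute i * x for each (i, x) in enumerate([10, 45, 36, 11, 23]):
  i=0, x=10: 0*10 = 0
  i=1, x=45: 1*45 = 45
  i=2, x=36: 2*36 = 72
  i=3, x=11: 3*11 = 33
  i=4, x=23: 4*23 = 92
Step 2: sum = 0 + 45 + 72 + 33 + 92 = 242.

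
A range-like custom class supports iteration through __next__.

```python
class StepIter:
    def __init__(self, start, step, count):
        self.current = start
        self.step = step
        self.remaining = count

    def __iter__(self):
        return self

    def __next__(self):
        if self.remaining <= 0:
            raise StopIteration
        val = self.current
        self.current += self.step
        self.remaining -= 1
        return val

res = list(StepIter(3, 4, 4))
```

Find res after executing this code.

Step 1: StepIter starts at 3, increments by 4, for 4 steps:
  Yield 3, then current += 4
  Yield 7, then current += 4
  Yield 11, then current += 4
  Yield 15, then current += 4
Therefore res = [3, 7, 11, 15].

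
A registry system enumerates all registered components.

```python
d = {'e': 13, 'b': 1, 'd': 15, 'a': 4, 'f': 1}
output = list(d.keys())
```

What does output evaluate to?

Step 1: d.keys() returns the dictionary keys in insertion order.
Therefore output = ['e', 'b', 'd', 'a', 'f'].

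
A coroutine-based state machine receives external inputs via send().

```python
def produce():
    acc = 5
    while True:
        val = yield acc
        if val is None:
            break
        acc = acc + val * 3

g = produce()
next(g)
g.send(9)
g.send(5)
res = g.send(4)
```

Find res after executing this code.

Step 1: next() -> yield acc=5.
Step 2: send(9) -> val=9, acc = 5 + 9*3 = 32, yield 32.
Step 3: send(5) -> val=5, acc = 32 + 5*3 = 47, yield 47.
Step 4: send(4) -> val=4, acc = 47 + 4*3 = 59, yield 59.
Therefore res = 59.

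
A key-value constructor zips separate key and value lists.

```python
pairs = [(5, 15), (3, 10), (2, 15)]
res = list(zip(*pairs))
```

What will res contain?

Step 1: zip(*pairs) transposes: unzips [(5, 15), (3, 10), (2, 15)] into separate sequences.
Step 2: First elements: (5, 3, 2), second elements: (15, 10, 15).
Therefore res = [(5, 3, 2), (15, 10, 15)].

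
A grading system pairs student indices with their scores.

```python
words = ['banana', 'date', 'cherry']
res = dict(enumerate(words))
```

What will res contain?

Step 1: enumerate pairs indices with words:
  0 -> 'banana'
  1 -> 'date'
  2 -> 'cherry'
Therefore res = {0: 'banana', 1: 'date', 2: 'cherry'}.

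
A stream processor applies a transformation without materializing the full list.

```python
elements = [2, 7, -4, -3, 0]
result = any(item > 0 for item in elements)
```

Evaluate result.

Step 1: Check item > 0 for each element in [2, 7, -4, -3, 0]:
  2 > 0: True
  7 > 0: True
  -4 > 0: False
  -3 > 0: False
  0 > 0: False
Step 2: any() returns True.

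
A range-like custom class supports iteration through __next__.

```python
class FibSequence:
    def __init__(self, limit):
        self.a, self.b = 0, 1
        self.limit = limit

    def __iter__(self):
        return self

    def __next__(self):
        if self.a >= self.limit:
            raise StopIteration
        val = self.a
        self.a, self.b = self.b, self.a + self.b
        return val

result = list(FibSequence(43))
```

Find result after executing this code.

Step 1: Fibonacci-like sequence (a=0, b=1) until >= 43:
  Yield 0, then a,b = 1,1
  Yield 1, then a,b = 1,2
  Yield 1, then a,b = 2,3
  Yield 2, then a,b = 3,5
  Yield 3, then a,b = 5,8
  Yield 5, then a,b = 8,13
  Yield 8, then a,b = 13,21
  Yield 13, then a,b = 21,34
  Yield 21, then a,b = 34,55
  Yield 34, then a,b = 55,89
Step 2: 55 >= 43, stop.
Therefore result = [0, 1, 1, 2, 3, 5, 8, 13, 21, 34].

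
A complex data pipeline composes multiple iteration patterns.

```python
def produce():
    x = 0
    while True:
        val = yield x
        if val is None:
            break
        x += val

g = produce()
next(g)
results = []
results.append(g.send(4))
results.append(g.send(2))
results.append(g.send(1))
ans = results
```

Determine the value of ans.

Step 1: next(g) -> yield 0.
Step 2: send(4) -> x = 4, yield 4.
Step 3: send(2) -> x = 6, yield 6.
Step 4: send(1) -> x = 7, yield 7.
Therefore ans = [4, 6, 7].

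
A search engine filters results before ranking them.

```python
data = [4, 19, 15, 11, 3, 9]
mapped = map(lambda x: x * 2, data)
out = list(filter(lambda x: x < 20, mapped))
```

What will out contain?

Step 1: Map x * 2:
  4 -> 8
  19 -> 38
  15 -> 30
  11 -> 22
  3 -> 6
  9 -> 18
Step 2: Filter for < 20:
  8: kept
  38: removed
  30: removed
  22: removed
  6: kept
  18: kept
Therefore out = [8, 6, 18].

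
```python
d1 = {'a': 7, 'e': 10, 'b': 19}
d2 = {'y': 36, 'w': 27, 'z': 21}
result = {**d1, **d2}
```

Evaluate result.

Step 1: Merge d1 and d2 (d2 values override on key conflicts).
Step 2: d1 has keys ['a', 'e', 'b'], d2 has keys ['y', 'w', 'z'].
Therefore result = {'a': 7, 'e': 10, 'b': 19, 'y': 36, 'w': 27, 'z': 21}.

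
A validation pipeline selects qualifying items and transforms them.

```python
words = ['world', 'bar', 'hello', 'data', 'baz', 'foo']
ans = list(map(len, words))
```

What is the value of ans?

Step 1: Map len() to each word:
  'world' -> 5
  'bar' -> 3
  'hello' -> 5
  'data' -> 4
  'baz' -> 3
  'foo' -> 3
Therefore ans = [5, 3, 5, 4, 3, 3].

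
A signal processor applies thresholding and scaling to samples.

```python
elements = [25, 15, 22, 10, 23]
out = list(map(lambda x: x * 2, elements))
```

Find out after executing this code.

Step 1: Apply lambda x: x * 2 to each element:
  25 -> 50
  15 -> 30
  22 -> 44
  10 -> 20
  23 -> 46
Therefore out = [50, 30, 44, 20, 46].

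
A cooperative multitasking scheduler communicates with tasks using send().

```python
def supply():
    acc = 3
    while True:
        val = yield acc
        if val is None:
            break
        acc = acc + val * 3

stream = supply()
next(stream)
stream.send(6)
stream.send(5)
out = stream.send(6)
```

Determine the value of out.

Step 1: next() -> yield acc=3.
Step 2: send(6) -> val=6, acc = 3 + 6*3 = 21, yield 21.
Step 3: send(5) -> val=5, acc = 21 + 5*3 = 36, yield 36.
Step 4: send(6) -> val=6, acc = 36 + 6*3 = 54, yield 54.
Therefore out = 54.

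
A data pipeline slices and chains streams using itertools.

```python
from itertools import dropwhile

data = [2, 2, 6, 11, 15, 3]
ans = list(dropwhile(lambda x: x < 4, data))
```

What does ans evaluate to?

Step 1: dropwhile drops elements while < 4:
  2 < 4: dropped
  2 < 4: dropped
  6: kept (dropping stopped)
Step 2: Remaining elements kept regardless of condition.
Therefore ans = [6, 11, 15, 3].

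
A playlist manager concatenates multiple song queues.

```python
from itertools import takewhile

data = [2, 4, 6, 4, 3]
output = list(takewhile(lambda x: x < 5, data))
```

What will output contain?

Step 1: takewhile stops at first element >= 5:
  2 < 5: take
  4 < 5: take
  6 >= 5: stop
Therefore output = [2, 4].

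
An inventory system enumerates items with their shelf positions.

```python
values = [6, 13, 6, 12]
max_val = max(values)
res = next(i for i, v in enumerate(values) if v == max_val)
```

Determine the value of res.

Step 1: max([6, 13, 6, 12]) = 13.
Step 2: Find first index where value == 13:
  Index 0: 6 != 13
  Index 1: 13 == 13, found!
Therefore res = 1.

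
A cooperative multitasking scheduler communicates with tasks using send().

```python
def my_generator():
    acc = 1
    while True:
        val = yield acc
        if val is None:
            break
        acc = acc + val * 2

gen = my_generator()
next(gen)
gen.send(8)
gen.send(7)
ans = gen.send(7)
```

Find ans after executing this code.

Step 1: next() -> yield acc=1.
Step 2: send(8) -> val=8, acc = 1 + 8*2 = 17, yield 17.
Step 3: send(7) -> val=7, acc = 17 + 7*2 = 31, yield 31.
Step 4: send(7) -> val=7, acc = 31 + 7*2 = 45, yield 45.
Therefore ans = 45.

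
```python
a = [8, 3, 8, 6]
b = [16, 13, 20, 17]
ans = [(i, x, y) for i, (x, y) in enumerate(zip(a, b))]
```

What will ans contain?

Step 1: enumerate(zip(a, b)) gives index with paired elements:
  i=0: (8, 16)
  i=1: (3, 13)
  i=2: (8, 20)
  i=3: (6, 17)
Therefore ans = [(0, 8, 16), (1, 3, 13), (2, 8, 20), (3, 6, 17)].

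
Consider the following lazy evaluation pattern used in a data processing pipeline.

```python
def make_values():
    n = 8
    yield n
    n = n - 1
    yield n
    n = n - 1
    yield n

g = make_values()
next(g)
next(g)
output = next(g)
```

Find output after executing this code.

Step 1: Trace through generator execution:
  Yield 1: n starts at 8, yield 8
  Yield 2: n = 8 - 1 = 7, yield 7
  Yield 3: n = 7 - 1 = 6, yield 6
Step 2: First next() gets 8, second next() gets the second value, third next() yields 6.
Therefore output = 6.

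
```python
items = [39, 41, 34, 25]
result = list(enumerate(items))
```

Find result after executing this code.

Step 1: enumerate pairs each element with its index:
  (0, 39)
  (1, 41)
  (2, 34)
  (3, 25)
Therefore result = [(0, 39), (1, 41), (2, 34), (3, 25)].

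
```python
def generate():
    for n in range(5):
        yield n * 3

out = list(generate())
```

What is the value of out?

Step 1: For each n in range(5), yield n * 3:
  n=0: yield 0 * 3 = 0
  n=1: yield 1 * 3 = 3
  n=2: yield 2 * 3 = 6
  n=3: yield 3 * 3 = 9
  n=4: yield 4 * 3 = 12
Therefore out = [0, 3, 6, 9, 12].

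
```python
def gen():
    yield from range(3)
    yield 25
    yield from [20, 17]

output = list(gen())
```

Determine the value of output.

Step 1: Trace yields in order:
  yield 0
  yield 1
  yield 2
  yield 25
  yield 20
  yield 17
Therefore output = [0, 1, 2, 25, 20, 17].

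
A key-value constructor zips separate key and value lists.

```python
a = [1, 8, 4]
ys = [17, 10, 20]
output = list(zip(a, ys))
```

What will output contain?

Step 1: zip pairs elements at same index:
  Index 0: (1, 17)
  Index 1: (8, 10)
  Index 2: (4, 20)
Therefore output = [(1, 17), (8, 10), (4, 20)].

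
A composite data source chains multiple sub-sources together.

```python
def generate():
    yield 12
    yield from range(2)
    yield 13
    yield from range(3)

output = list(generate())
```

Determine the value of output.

Step 1: Trace yields in order:
  yield 12
  yield 0
  yield 1
  yield 13
  yield 0
  yield 1
  yield 2
Therefore output = [12, 0, 1, 13, 0, 1, 2].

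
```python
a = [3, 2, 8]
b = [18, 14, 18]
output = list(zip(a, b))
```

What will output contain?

Step 1: zip pairs elements at same index:
  Index 0: (3, 18)
  Index 1: (2, 14)
  Index 2: (8, 18)
Therefore output = [(3, 18), (2, 14), (8, 18)].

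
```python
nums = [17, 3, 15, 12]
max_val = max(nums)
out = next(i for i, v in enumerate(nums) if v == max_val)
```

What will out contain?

Step 1: max([17, 3, 15, 12]) = 17.
Step 2: Find first index where value == 17:
  Index 0: 17 == 17, found!
Therefore out = 0.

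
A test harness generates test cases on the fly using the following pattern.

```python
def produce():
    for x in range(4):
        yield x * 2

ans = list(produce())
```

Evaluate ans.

Step 1: For each x in range(4), yield x * 2:
  x=0: yield 0 * 2 = 0
  x=1: yield 1 * 2 = 2
  x=2: yield 2 * 2 = 4
  x=3: yield 3 * 2 = 6
Therefore ans = [0, 2, 4, 6].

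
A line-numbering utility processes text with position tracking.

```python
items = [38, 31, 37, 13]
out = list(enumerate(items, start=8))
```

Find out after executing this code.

Step 1: enumerate with start=8:
  (8, 38)
  (9, 31)
  (10, 37)
  (11, 13)
Therefore out = [(8, 38), (9, 31), (10, 37), (11, 13)].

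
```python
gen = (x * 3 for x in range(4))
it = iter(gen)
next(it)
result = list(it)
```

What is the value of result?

Step 1: Generator produces [0, 3, 6, 9].
Step 2: next(it) consumes first element (0).
Step 3: list(it) collects remaining: [3, 6, 9].
Therefore result = [3, 6, 9].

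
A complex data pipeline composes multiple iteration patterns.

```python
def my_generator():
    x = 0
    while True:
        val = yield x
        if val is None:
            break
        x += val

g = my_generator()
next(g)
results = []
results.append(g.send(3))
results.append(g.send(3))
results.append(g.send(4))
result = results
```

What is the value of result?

Step 1: next(g) -> yield 0.
Step 2: send(3) -> x = 3, yield 3.
Step 3: send(3) -> x = 6, yield 6.
Step 4: send(4) -> x = 10, yield 10.
Therefore result = [3, 6, 10].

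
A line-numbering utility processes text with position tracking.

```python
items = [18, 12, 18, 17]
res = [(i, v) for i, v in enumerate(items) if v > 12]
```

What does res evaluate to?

Step 1: Filter enumerate([18, 12, 18, 17]) keeping v > 12:
  (0, 18): 18 > 12, included
  (1, 12): 12 <= 12, excluded
  (2, 18): 18 > 12, included
  (3, 17): 17 > 12, included
Therefore res = [(0, 18), (2, 18), (3, 17)].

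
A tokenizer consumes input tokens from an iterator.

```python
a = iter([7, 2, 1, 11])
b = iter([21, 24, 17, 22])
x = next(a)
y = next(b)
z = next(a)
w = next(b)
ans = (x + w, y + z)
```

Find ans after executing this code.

Step 1: a iterates [7, 2, 1, 11], b iterates [21, 24, 17, 22].
Step 2: x = next(a) = 7, y = next(b) = 21.
Step 3: z = next(a) = 2, w = next(b) = 24.
Step 4: ans = (7 + 24, 21 + 2) = (31, 23).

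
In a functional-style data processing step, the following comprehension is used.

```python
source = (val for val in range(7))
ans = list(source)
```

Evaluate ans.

Step 1: Generator expression iterates range(7): [0, 1, 2, 3, 4, 5, 6].
Step 2: list() collects all values.
Therefore ans = [0, 1, 2, 3, 4, 5, 6].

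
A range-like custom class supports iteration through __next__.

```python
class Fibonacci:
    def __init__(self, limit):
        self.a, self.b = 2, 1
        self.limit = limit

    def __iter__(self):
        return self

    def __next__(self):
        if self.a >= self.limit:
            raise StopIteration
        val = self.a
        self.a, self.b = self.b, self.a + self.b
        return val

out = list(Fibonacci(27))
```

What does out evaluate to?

Step 1: Fibonacci-like sequence (a=2, b=1) until >= 27:
  Yield 2, then a,b = 1,3
  Yield 1, then a,b = 3,4
  Yield 3, then a,b = 4,7
  Yield 4, then a,b = 7,11
  Yield 7, then a,b = 11,18
  Yield 11, then a,b = 18,29
  Yield 18, then a,b = 29,47
Step 2: 29 >= 27, stop.
Therefore out = [2, 1, 3, 4, 7, 11, 18].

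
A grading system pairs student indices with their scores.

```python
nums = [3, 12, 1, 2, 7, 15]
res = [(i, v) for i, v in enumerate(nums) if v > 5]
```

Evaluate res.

Step 1: Filter enumerate([3, 12, 1, 2, 7, 15]) keeping v > 5:
  (0, 3): 3 <= 5, excluded
  (1, 12): 12 > 5, included
  (2, 1): 1 <= 5, excluded
  (3, 2): 2 <= 5, excluded
  (4, 7): 7 > 5, included
  (5, 15): 15 > 5, included
Therefore res = [(1, 12), (4, 7), (5, 15)].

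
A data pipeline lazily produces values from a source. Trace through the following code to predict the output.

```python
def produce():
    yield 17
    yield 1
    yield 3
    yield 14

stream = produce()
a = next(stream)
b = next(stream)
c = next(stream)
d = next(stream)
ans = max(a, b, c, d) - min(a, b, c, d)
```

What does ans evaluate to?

Step 1: Create generator and consume all values:
  a = next(stream) = 17
  b = next(stream) = 1
  c = next(stream) = 3
  d = next(stream) = 14
Step 2: max = 17, min = 1, ans = 17 - 1 = 16.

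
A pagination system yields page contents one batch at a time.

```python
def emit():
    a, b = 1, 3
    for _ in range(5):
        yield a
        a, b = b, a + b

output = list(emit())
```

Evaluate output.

Step 1: Fibonacci-like sequence starting with a=1, b=3:
  Iteration 1: yield a=1, then a,b = 3,4
  Iteration 2: yield a=3, then a,b = 4,7
  Iteration 3: yield a=4, then a,b = 7,11
  Iteration 4: yield a=7, then a,b = 11,18
  Iteration 5: yield a=11, then a,b = 18,29
Therefore output = [1, 3, 4, 7, 11].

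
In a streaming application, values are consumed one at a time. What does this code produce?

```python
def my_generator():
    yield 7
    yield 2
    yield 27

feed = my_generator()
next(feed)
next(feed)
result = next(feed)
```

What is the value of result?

Step 1: my_generator() creates a generator.
Step 2: next(feed) yields 7 (consumed and discarded).
Step 3: next(feed) yields 2 (consumed and discarded).
Step 4: next(feed) yields 27, assigned to result.
Therefore result = 27.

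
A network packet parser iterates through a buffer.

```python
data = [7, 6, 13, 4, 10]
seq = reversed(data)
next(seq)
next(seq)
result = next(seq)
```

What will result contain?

Step 1: reversed([7, 6, 13, 4, 10]) gives iterator: [10, 4, 13, 6, 7].
Step 2: First next() = 10, second next() = 4.
Step 3: Third next() = 13.
Therefore result = 13.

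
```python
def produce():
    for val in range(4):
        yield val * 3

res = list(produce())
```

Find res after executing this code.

Step 1: For each val in range(4), yield val * 3:
  val=0: yield 0 * 3 = 0
  val=1: yield 1 * 3 = 3
  val=2: yield 2 * 3 = 6
  val=3: yield 3 * 3 = 9
Therefore res = [0, 3, 6, 9].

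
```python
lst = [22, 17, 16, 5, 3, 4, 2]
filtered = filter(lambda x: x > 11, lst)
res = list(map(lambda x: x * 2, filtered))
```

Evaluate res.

Step 1: Filter lst for elements > 11:
  22: kept
  17: kept
  16: kept
  5: removed
  3: removed
  4: removed
  2: removed
Step 2: Map x * 2 on filtered [22, 17, 16]:
  22 -> 44
  17 -> 34
  16 -> 32
Therefore res = [44, 34, 32].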